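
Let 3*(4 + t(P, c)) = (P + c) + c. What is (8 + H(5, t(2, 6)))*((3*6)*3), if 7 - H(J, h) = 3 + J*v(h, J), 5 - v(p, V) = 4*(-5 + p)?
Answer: -5382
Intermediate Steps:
t(P, c) = -4 + P/3 + 2*c/3 (t(P, c) = -4 + ((P + c) + c)/3 = -4 + (P + 2*c)/3 = -4 + (P/3 + 2*c/3) = -4 + P/3 + 2*c/3)
v(p, V) = 25 - 4*p (v(p, V) = 5 - 4*(-5 + p) = 5 - (-20 + 4*p) = 5 + (20 - 4*p) = 25 - 4*p)
H(J, h) = 4 - J*(25 - 4*h) (H(J, h) = 7 - (3 + J*(25 - 4*h)) = 7 + (-3 - J*(25 - 4*h)) = 4 - J*(25 - 4*h))
(8 + H(5, t(2, 6)))*((3*6)*3) = (8 + (4 + 5*(-25 + 4*(-4 + (⅓)*2 + (⅔)*6))))*((3*6)*3) = (8 + (4 + 5*(-25 + 4*(-4 + ⅔ + 4))))*(18*3) = (8 + (4 + 5*(-25 + 4*(⅔))))*54 = (8 + (4 + 5*(-25 + 8/3)))*54 = (8 + (4 + 5*(-67/3)))*54 = (8 + (4 - 335/3))*54 = (8 - 323/3)*54 = -299/3*54 = -5382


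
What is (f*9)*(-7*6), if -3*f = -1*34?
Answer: -4284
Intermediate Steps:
f = 34/3 (f = -(-1)*34/3 = -1/3*(-34) = 34/3 ≈ 11.333)
(f*9)*(-7*6) = ((34/3)*9)*(-7*6) = 102*(-42) = -4284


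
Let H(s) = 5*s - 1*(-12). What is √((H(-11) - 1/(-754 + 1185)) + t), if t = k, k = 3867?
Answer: 3*√78927737/431 ≈ 61.839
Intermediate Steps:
H(s) = 12 + 5*s (H(s) = 5*s + 12 = 12 + 5*s)
t = 3867
√((H(-11) - 1/(-754 + 1185)) + t) = √(((12 + 5*(-11)) - 1/(-754 + 1185)) + 3867) = √(((12 - 55) - 1/431) + 3867) = √((-43 - 1*1/431) + 3867) = √((-43 - 1/431) + 3867) = √(-18534/431 + 3867) = √(1648143/431) = 3*√78927737/431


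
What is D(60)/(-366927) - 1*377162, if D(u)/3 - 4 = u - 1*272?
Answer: -46130306850/122309 ≈ -3.7716e+5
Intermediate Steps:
D(u) = -804 + 3*u (D(u) = 12 + 3*(u - 1*272) = 12 + 3*(u - 272) = 12 + 3*(-272 + u) = 12 + (-816 + 3*u) = -804 + 3*u)
D(60)/(-366927) - 1*377162 = (-804 + 3*60)/(-366927) - 1*377162 = (-804 + 180)*(-1/366927) - 377162 = -624*(-1/366927) - 377162 = 208/122309 - 377162 = -46130306850/122309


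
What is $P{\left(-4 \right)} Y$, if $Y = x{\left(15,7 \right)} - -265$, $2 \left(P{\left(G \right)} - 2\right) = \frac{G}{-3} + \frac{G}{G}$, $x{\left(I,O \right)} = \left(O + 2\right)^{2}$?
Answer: $\frac{3287}{3} \approx 1095.7$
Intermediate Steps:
$x{\left(I,O \right)} = \left(2 + O\right)^{2}$
$P{\left(G \right)} = \frac{5}{2} - \frac{G}{6}$ ($P{\left(G \right)} = 2 + \frac{\frac{G}{-3} + \frac{G}{G}}{2} = 2 + \frac{G \left(- \frac{1}{3}\right) + 1}{2} = 2 + \frac{- \frac{G}{3} + 1}{2} = 2 + \frac{1 - \frac{G}{3}}{2} = 2 - \left(- \frac{1}{2} + \frac{G}{6}\right) = \frac{5}{2} - \frac{G}{6}$)
$Y = 346$ ($Y = \left(2 + 7\right)^{2} - -265 = 9^{2} + 265 = 81 + 265 = 346$)
$P{\left(-4 \right)} Y = \left(\frac{5}{2} - - \frac{2}{3}\right) 346 = \left(\frac{5}{2} + \frac{2}{3}\right) 346 = \frac{19}{6} \cdot 346 = \frac{3287}{3}$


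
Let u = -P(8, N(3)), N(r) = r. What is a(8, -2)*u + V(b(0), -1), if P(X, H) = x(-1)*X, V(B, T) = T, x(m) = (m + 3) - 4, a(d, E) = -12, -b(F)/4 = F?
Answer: -193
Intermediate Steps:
b(F) = -4*F
x(m) = -1 + m (x(m) = (3 + m) - 4 = -1 + m)
P(X, H) = -2*X (P(X, H) = (-1 - 1)*X = -2*X)
u = 16 (u = -(-2)*8 = -1*(-16) = 16)
a(8, -2)*u + V(b(0), -1) = -12*16 - 1 = -192 - 1 = -193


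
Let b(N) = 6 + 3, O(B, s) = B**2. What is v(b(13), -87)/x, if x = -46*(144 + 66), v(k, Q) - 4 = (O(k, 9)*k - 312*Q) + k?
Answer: -13943/4830 ≈ -2.8867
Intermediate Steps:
b(N) = 9
v(k, Q) = 4 + k + k**3 - 312*Q (v(k, Q) = 4 + ((k**2*k - 312*Q) + k) = 4 + ((k**3 - 312*Q) + k) = 4 + (k + k**3 - 312*Q) = 4 + k + k**3 - 312*Q)
x = -9660 (x = -46*210 = -9660)
v(b(13), -87)/x = (4 + 9 + 9**3 - 312*(-87))/(-9660) = (4 + 9 + 729 + 27144)*(-1/9660) = 27886*(-1/9660) = -13943/4830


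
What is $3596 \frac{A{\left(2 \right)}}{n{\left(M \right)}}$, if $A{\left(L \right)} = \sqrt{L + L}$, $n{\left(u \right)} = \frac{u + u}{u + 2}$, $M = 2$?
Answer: $7192$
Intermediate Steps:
$n{\left(u \right)} = \frac{2 u}{2 + u}$
$A{\left(L \right)} = \sqrt{2} \sqrt{L}$ ($A{\left(L \right)} = \sqrt{2 L} = \sqrt{2} \sqrt{L}$)
$3596 \frac{A{\left(2 \right)}}{n{\left(M \right)}} = 3596 \frac{\sqrt{2} \sqrt{2}}{2 \cdot 2 \frac{1}{2 + 2}} = 3596 \frac{2}{2 \cdot 2 \cdot \frac{1}{4}} = 3596 \cdot \frac{2}{1} = 3596 \cdot 2 \cdot 1 = 3596 \cdot 2 = 7192$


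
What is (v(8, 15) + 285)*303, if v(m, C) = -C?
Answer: 81810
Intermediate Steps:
(v(8, 15) + 285)*303 = (-1*15 + 285)*303 = (-15 + 285)*303 = 270*303 = 81810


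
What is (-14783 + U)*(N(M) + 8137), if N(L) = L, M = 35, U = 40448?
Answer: 209734380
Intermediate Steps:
(-14783 + U)*(N(M) + 8137) = (-14783 + 40448)*(35 + 8137) = 25665*8172 = 209734380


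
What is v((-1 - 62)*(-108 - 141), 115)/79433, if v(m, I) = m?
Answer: 15687/79433 ≈ 0.19749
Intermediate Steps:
v((-1 - 62)*(-108 - 141), 115)/79433 = ((-1 - 62)*(-108 - 141))/79433 = -63*(-249)*(1/79433) = 15687*(1/79433) = 15687/79433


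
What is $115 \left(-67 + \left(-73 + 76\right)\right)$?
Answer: $-7360$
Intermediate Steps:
$115 \left(-67 + \left(-73 + 76\right)\right) = 115 \left(-67 + 3\right) = 115 \left(-64\right) = -7360$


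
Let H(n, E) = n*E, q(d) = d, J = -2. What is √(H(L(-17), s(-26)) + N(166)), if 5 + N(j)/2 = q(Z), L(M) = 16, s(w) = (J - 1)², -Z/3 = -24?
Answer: √278 ≈ 16.673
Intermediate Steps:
Z = 72 (Z = -3*(-24) = 72)
s(w) = 9 (s(w) = (-2 - 1)² = (-3)² = 9)
N(j) = 134 (N(j) = -10 + 2*72 = -10 + 144 = 134)
H(n, E) = E*n
√(H(L(-17), s(-26)) + N(166)) = √(9*16 + 134) = √(144 + 134) = √278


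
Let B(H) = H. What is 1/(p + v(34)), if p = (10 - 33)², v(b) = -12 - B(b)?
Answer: 1/483 ≈ 0.0020704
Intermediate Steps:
v(b) = -12 - b
p = 529 (p = (-23)² = 529)
1/(p + v(34)) = 1/(529 + (-12 - 1*34)) = 1/(529 + (-12 - 34)) = 1/(529 - 46) = 1/483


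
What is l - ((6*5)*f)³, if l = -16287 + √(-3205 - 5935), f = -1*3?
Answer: 712713 + 2*I*√2285 ≈ 7.1271e+5 + 95.603*I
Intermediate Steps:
f = -3
l = -16287 + 2*I*√2285 (l = -16287 + √(-9140) = -16287 + 2*I*√2285 ≈ -16287.0 + 95.603*I)
l - ((6*5)*f)³ = (-16287 + 2*I*√2285) - ((6*5)*(-3))³ = (-16287 + 2*I*√2285) - (30*(-3))³ = (-16287 + 2*I*√2285) - 1*(-90)³ = (-16287 + 2*I*√2285) - 1*(-729000) = (-16287 + 2*I*√2285) + 729000 = 712713 + 2*I*√2285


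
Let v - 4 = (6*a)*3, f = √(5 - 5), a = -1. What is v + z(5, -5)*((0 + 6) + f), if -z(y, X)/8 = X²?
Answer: -1214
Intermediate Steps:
z(y, X) = -8*X²
f = 0 (f = √0 = 0)
v = -14 (v = 4 + (6*(-1))*3 = 4 - 6*3 = 4 - 18 = -14)
v + z(5, -5)*((0 + 6) + f) = -14 + (-8*(-5)²)*((0 + 6) + 0) = -14 + (-8*25)*(6 + 0) = -14 - 200*6 = -14 - 1200 = -1214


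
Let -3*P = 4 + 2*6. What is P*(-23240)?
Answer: 371840/3 ≈ 1.2395e+5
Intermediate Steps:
P = -16/3 (P = -(4 + 2*6)/3 = -(4 + 12)/3 = -⅓*16 = -16/3 ≈ -5.3333)
P*(-23240) = -16/3*(-23240) = 371840/3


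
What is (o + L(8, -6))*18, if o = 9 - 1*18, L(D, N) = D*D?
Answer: 990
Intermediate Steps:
L(D, N) = D**2
o = -9 (o = 9 - 18 = -9)
(o + L(8, -6))*18 = (-9 + 8**2)*18 = (-9 + 64)*18 = 55*18 = 990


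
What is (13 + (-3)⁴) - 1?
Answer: 93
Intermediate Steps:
(13 + (-3)⁴) - 1 = (13 + 81) - 1 = 94 - 1 = 93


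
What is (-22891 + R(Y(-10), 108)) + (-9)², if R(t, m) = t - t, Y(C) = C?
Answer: -22810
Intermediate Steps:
R(t, m) = 0
(-22891 + R(Y(-10), 108)) + (-9)² = (-22891 + 0) + (-9)² = -22891 + 81 = -22810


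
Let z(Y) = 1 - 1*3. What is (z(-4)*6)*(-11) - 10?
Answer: 122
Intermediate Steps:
z(Y) = -2 (z(Y) = 1 - 3 = -2)
(z(-4)*6)*(-11) - 10 = -2*6*(-11) - 10 = -12*(-11) - 10 = 132 - 10 = 122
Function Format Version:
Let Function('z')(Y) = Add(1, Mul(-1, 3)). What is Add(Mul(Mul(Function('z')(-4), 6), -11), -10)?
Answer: 122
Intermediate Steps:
Function('z')(Y) = -2 (Function('z')(Y) = Add(1, -3) = -2)
Add(Mul(Mul(Function('z')(-4), 6), -11), -10) = Add(Mul(Mul(-2, 6), -11), -10) = Add(Mul(-12, -11), -10) = Add(132, -10) = 122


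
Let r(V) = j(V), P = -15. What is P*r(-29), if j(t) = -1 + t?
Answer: 450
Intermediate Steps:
r(V) = -1 + V
P*r(-29) = -15*(-1 - 29) = -15*(-30) = 450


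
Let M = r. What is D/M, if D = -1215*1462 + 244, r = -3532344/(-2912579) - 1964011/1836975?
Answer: -1357522106961990450/109784346433 ≈ -1.2365e+7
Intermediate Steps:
r = 109784346433/764333544075 (r = -3532344*(-1/2912579) - 1964011*1/1836975 = 3532344/2912579 - 280573/262425 = 109784346433/764333544075 ≈ 0.14363)
D = -1776086 (D = -1776330 + 244 = -1776086)
M = 109784346433/764333544075 ≈ 0.14363
D/M = -1776086/109784346433/764333544075 = -1776086*764333544075/109784346433 = -1357522106961990450/109784346433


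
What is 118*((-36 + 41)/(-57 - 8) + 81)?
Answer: 124136/13 ≈ 9548.9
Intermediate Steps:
118*((-36 + 41)/(-57 - 8) + 81) = 118*(5/(-65) + 81) = 118*(5*(-1/65) + 81) = 118*(-1/13 + 81) = 118*(1052/13) = 124136/13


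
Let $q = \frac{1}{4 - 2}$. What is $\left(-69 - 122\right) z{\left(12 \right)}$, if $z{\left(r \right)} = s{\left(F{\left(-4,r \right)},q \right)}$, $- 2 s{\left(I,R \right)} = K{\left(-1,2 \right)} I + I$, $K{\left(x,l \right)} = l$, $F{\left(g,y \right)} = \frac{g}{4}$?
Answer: $- \frac{573}{2} \approx -286.5$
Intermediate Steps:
$q = \frac{1}{2} \approx 0.5$
$F{\left(g,y \right)} = \frac{g}{4}$ ($F{\left(g,y \right)} = g \frac{1}{4} = \frac{g}{4}$)
$s{\left(I,R \right)} = - \frac{3 I}{2}$ ($s{\left(I,R \right)} = - \frac{2 I + I}{2} = - \frac{3 I}{2}$)
$z{\left(r \right)} = \frac{3}{2}$ ($z{\left(r \right)} = - \frac{3 \cdot \frac{1}{4} \left(-4\right)}{2} = \left(- \frac{3}{2}\right) \left(-1\right) = \frac{3}{2}$)
$\left(-69 - 122\right) z{\left(12 \right)} = \left(-69 - 122\right) \frac{3}{2} = \left(-191\right) \frac{3}{2} = - \frac{573}{2}$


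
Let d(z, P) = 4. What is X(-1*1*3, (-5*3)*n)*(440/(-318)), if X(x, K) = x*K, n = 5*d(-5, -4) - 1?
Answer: -62700/53 ≈ -1183.0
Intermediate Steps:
n = 19 (n = 5*4 - 1 = 20 - 1 = 19)
X(x, K) = K*x
X(-1*1*3, (-5*3)*n)*(440/(-318)) = ((-5*3*19)*(-1*1*3))*(440/(-318)) = ((-15*19)*(-1*3))*(440*(-1/318)) = -285*(-3)*(-220/159) = 855*(-220/159) = -62700/53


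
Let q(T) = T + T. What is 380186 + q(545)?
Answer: 381276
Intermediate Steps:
q(T) = 2*T
380186 + q(545) = 380186 + 2*545 = 380186 + 1090 = 381276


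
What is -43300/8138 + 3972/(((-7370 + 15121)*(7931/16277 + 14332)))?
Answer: -39147915913558414/7357687772934005 ≈ -5.3207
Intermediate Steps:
-43300/8138 + 3972/(((-7370 + 15121)*(7931/16277 + 14332))) = -43300*1/8138 + 3972/((7751*(7931*(1/16277) + 14332))) = -21650/4069 + 3972/((7751*(7931/16277 + 14332))) = -21650/4069 + 3972/((7751*(233289895/16277))) = -21650/4069 + 3972/(1808229976145/16277) = -21650/4069 + 3972*(16277/1808229976145) = -21650/4069 + 64652244/1808229976145 = -39147915913558414/7357687772934005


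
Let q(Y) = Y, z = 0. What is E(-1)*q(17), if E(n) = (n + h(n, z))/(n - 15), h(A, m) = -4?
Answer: 85/16 ≈ 5.3125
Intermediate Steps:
E(n) = (-4 + n)/(-15 + n) (E(n) = (n - 4)/(n - 15) = (-4 + n)/(-15 + n))
E(-1)*q(17) = ((-4 - 1)/(-15 - 1))*17 = (-5/(-16))*17 = -1/16*(-5)*17 = (5/16)*17 = 85/16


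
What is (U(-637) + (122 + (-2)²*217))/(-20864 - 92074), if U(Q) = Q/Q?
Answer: -991/112938 ≈ -0.0087747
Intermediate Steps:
U(Q) = 1
(U(-637) + (122 + (-2)²*217))/(-20864 - 92074) = (1 + (122 + (-2)²*217))/(-20864 - 92074) = (1 + (122 + 4*217))/(-112938) = (1 + (122 + 868))*(-1/112938) = (1 + 990)*(-1/112938) = 991*(-1/112938) = -991/112938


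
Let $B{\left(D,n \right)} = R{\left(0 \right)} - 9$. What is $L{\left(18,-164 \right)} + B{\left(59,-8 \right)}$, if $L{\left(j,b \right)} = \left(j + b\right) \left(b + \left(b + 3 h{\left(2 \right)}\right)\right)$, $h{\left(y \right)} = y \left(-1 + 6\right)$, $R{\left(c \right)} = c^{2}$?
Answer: $43499$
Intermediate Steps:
$h{\left(y \right)} = 5 y$ ($h{\left(y \right)} = y 5 = 5 y$)
$B{\left(D,n \right)} = -9$ ($B{\left(D,n \right)} = 0^{2} - 9 = 0 - 9 = -9$)
$L{\left(j,b \right)} = \left(30 + 2 b\right) \left(b + j\right)$ ($L{\left(j,b \right)} = \left(j + b\right) \left(b + \left(b + 3 \cdot 5 \cdot 2\right)\right) = \left(b + j\right) \left(b + \left(b + 3 \cdot 10\right)\right) = \left(b + j\right) \left(b + \left(b + 30\right)\right) = \left(b + j\right) \left(b + \left(30 + b\right)\right) = \left(b + j\right) \left(30 + 2 b\right) = \left(30 + 2 b\right) \left(b + j\right)$)
$L{\left(18,-164 \right)} + B{\left(59,-8 \right)} = \left(2 \left(-164\right)^{2} + 30 \left(-164\right) + 30 \cdot 18 + 2 \left(-164\right) 18\right) - 9 = \left(2 \cdot 26896 - 4920 + 540 - 5904\right) - 9 = \left(53792 - 4920 + 540 - 5904\right) - 9 = 43508 - 9 = 43499$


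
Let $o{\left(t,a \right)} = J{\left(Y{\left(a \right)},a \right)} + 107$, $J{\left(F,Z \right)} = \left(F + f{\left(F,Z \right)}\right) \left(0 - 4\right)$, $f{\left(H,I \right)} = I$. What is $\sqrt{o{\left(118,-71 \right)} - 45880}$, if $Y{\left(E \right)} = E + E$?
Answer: $i \sqrt{44921} \approx 211.95 i$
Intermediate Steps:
$Y{\left(E \right)} = 2 E$
$J{\left(F,Z \right)} = - 4 F - 4 Z$ ($J{\left(F,Z \right)} = \left(F + Z\right) \left(0 - 4\right) = \left(F + Z\right) \left(-4\right) = - 4 F - 4 Z$)
$o{\left(t,a \right)} = 107 - 12 a$ ($o{\left(t,a \right)} = \left(- 4 \cdot 2 a - 4 a\right) + 107 = \left(- 8 a - 4 a\right) + 107 = - 12 a + 107 = 107 - 12 a$)
$\sqrt{o{\left(118,-71 \right)} - 45880} = \sqrt{\left(107 - -852\right) - 45880} = \sqrt{\left(107 + 852\right) - 45880} = \sqrt{959 - 45880} = \sqrt{-44921} = i \sqrt{44921}$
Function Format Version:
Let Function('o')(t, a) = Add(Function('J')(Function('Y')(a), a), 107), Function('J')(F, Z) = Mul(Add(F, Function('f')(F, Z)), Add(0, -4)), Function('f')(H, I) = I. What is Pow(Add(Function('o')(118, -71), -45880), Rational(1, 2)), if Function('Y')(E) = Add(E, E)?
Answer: Mul(I, Pow(44921, Rational(1, 2))) ≈ Mul(211.95, I)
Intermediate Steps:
Function('Y')(E) = Mul(2, E)
Function('J')(F, Z) = Add(Mul(-4, F), Mul(-4, Z)) (Function('J')(F, Z) = Mul(Add(F, Z), Add(0, -4)) = Mul(Add(F, Z), -4) = Add(Mul(-4, F), Mul(-4, Z)))
Function('o')(t, a) = Add(107, Mul(-12, a)) (Function('o')(t, a) = Add(Add(Mul(-4, Mul(2, a)), Mul(-4, a)), 107) = Add(Add(Mul(-8, a), Mul(-4, a)), 107) = Add(Mul(-12, a), 107) = Add(107, Mul(-12, a)))
Pow(Add(Function('o')(118, -71), -45880), Rational(1, 2)) = Pow(Add(Add(107, Mul(-12, -71)), -45880), Rational(1, 2)) = Pow(Add(Add(107, 852), -45880), Rational(1, 2)) = Pow(Add(959, -45880), Rational(1, 2)) = Pow(-44921, Rational(1, 2)) = Mul(I, Pow(44921, Rational(1, 2)))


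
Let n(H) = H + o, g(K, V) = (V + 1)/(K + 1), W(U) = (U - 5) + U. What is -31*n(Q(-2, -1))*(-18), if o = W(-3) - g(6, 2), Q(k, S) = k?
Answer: -52452/7 ≈ -7493.1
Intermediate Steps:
W(U) = -5 + 2*U (W(U) = (-5 + U) + U = -5 + 2*U)
g(K, V) = (1 + V)/(1 + K)
o = -80/7 (o = (-5 + 2*(-3)) - (1 + 2)/(1 + 6) = (-5 - 6) - 3/7 = -11 - 3/7 = -80/7 ≈ -11.429)
n(H) = -80/7 + H (n(H) = H - 80/7 = -80/7 + H)
-31*n(Q(-2, -1))*(-18) = -31*(-80/7 - 2)*(-18) = -(-2914)*(-18)/7 = -31*1692/7 = -52452/7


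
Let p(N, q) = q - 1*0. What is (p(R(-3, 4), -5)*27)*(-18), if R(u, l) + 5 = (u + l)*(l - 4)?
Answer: 2430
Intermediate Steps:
R(u, l) = -5 + (-4 + l)*(l + u) (R(u, l) = -5 + (u + l)*(l - 4) = -5 + (l + u)*(-4 + l) = -5 + (-4 + l)*(l + u))
p(N, q) = q (p(N, q) = q + 0 = q)
(p(R(-3, 4), -5)*27)*(-18) = -5*27*(-18) = -135*(-18) = 2430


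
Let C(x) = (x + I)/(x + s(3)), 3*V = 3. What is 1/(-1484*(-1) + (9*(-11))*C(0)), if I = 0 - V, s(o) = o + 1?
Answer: 4/6035 ≈ 0.00066280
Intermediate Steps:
V = 1 (V = (⅓)*3 = 1)
s(o) = 1 + o
I = -1 (I = 0 - 1*1 = 0 - 1 = -1)
C(x) = (-1 + x)/(4 + x) (C(x) = (x - 1)/(x + (1 + 3)) = (-1 + x)/(x + 4) = (-1 + x)/(4 + x))
1/(-1484*(-1) + (9*(-11))*C(0)) = 1/(-1484*(-1) + (9*(-11))*((-1 + 0)/(4 + 0))) = 1/(1484 - 99*(-1)/4) = 1/(1484 - 99*(-¼)) = 1/(1484 + 99/4) = 1/(6035/4) = 4/6035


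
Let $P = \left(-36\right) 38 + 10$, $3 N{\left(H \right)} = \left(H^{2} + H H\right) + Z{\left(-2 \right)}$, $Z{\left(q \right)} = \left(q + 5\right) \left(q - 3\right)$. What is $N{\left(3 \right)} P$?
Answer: $-1358$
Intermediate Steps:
$Z{\left(q \right)} = \left(-3 + q\right) \left(5 + q\right)$ ($Z{\left(q \right)} = \left(5 + q\right) \left(-3 + q\right) = \left(-3 + q\right) \left(5 + q\right)$)
$N{\left(H \right)} = -5 + \frac{2 H^{2}}{3}$ ($N{\left(H \right)} = \frac{\left(H^{2} + H H\right) + \left(-15 + \left(-2\right)^{2} + 2 \left(-2\right)\right)}{3} = \frac{\left(H^{2} + H^{2}\right) - 15}{3} = \frac{2 H^{2} - 15}{3} = \frac{-15 + 2 H^{2}}{3} = -5 + \frac{2 H^{2}}{3}$)
$P = -1358$ ($P = -1368 + 10 = -1358$)
$N{\left(3 \right)} P = \left(-5 + \frac{2 \cdot 3^{2}}{3}\right) \left(-1358\right) = \left(-5 + \frac{2}{3} \cdot 9\right) \left(-1358\right) = \left(-5 + 6\right) \left(-1358\right) = 1 \left(-1358\right) = -1358$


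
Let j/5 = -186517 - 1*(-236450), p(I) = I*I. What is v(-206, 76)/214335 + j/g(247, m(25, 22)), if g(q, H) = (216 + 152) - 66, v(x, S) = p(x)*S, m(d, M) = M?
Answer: 54485938847/64729170 ≈ 841.75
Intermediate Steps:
p(I) = I²
v(x, S) = S*x² (v(x, S) = x²*S = S*x²)
g(q, H) = 302 (g(q, H) = 368 - 66 = 302)
j = 249665 (j = 5*(-186517 - 1*(-236450)) = 5*(-186517 + 236450) = 5*49933 = 249665)
v(-206, 76)/214335 + j/g(247, m(25, 22)) = (76*(-206)²)/214335 + 249665/302 = (76*42436)*(1/214335) + 249665*(1/302) = 3225136*(1/214335) + 249665/302 = 3225136/214335 + 249665/302 = 54485938847/64729170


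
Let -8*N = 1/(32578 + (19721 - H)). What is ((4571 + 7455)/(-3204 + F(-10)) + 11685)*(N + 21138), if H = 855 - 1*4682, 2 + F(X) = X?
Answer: 178276347865874101/722004864 ≈ 2.4692e+8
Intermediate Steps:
F(X) = -2 + X
H = -3827 (H = 855 - 4682 = -3827)
N = -1/449008 (N = -1/(8*(32578 + (19721 - 1*(-3827)))) = -1/(8*(32578 + (19721 + 3827))) = -1/(8*(32578 + 23548)) = -⅛/56126 = -⅛*1/56126 = -1/449008 ≈ -2.2271e-6)
((4571 + 7455)/(-3204 + F(-10)) + 11685)*(N + 21138) = ((4571 + 7455)/(-3204 + (-2 - 10)) + 11685)*(-1/449008 + 21138) = (12026/(-3204 - 12) + 11685)*(9491131103/449008) = (12026/(-3216) + 11685)*(9491131103/449008) = (12026*(-1/3216) + 11685)*(9491131103/449008) = (-6013/1608 + 11685)*(9491131103/449008) = (18783467/1608)*(9491131103/449008) = 178276347865874101/722004864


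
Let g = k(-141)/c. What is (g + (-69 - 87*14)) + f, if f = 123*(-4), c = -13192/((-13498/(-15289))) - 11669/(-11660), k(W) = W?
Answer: -41014050166571/23054675509 ≈ -1779.0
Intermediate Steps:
c = -69164026527/4629020 (c = -13192/((-13498*(-1/15289))) - 11669*(-1/11660) = -13192/13498/15289 + 11669/11660 = -13192*15289/13498 + 11669/11660 = -5932132/397 + 11669/11660 = -69164026527/4629020 ≈ -14941.)
f = -492
g = 217563940/23054675509 (g = -141/(-69164026527/4629020) = -141*(-4629020/69164026527) = 217563940/23054675509 ≈ 0.0094369)
(g + (-69 - 87*14)) + f = (217563940/23054675509 + (-69 - 87*14)) - 492 = (217563940/23054675509 + (-69 - 1218)) - 492 = (217563940/23054675509 - 1287) - 492 = -29671149816143/23054675509 - 492 = -41014050166571/23054675509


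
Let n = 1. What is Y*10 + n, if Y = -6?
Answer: -59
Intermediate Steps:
Y*10 + n = -6*10 + 1 = -60 + 1 = -59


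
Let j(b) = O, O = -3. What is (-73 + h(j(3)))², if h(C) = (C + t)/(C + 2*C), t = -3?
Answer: 47089/9 ≈ 5232.1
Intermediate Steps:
j(b) = -3
h(C) = (-3 + C)/(3*C) (h(C) = (C - 3)/(C + 2*C) = (-3 + C)/((3*C)) = (-3 + C)*(1/(3*C)) = (-3 + C)/(3*C))
(-73 + h(j(3)))² = (-73 + (⅓)*(-3 - 3)/(-3))² = (-73 + (⅓)*(-⅓)*(-6))² = (-73 + ⅔)² = (-217/3)² = 47089/9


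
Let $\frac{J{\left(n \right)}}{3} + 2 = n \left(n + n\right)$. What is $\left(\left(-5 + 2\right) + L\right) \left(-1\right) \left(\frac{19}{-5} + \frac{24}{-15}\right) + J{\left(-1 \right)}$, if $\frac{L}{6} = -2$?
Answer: $-81$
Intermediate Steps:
$L = -12$ ($L = 6 \left(-2\right) = -12$)
$J{\left(n \right)} = -6 + 6 n^{2}$ ($J{\left(n \right)} = -6 + 3 n \left(n + n\right) = -6 + 3 n 2 n = -6 + 3 \cdot 2 n^{2} = -6 + 6 n^{2}$)
$\left(\left(-5 + 2\right) + L\right) \left(-1\right) \left(\frac{19}{-5} + \frac{24}{-15}\right) + J{\left(-1 \right)} = \left(\left(-5 + 2\right) - 12\right) \left(-1\right) \left(\frac{19}{-5} + \frac{24}{-15}\right) - \left(6 - 6 \left(-1\right)^{2}\right) = \left(-3 - 12\right) \left(-1\right) \left(19 \left(- \frac{1}{5}\right) + 24 \left(- \frac{1}{15}\right)\right) + \left(-6 + 6 \cdot 1\right) = \left(-15\right) \left(-1\right) \left(- \frac{19}{5} - \frac{8}{5}\right) + \left(-6 + 6\right) = 15 \left(- \frac{27}{5}\right) + 0 = -81 + 0 = -81$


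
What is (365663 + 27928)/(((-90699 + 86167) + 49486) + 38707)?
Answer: 131197/27887 ≈ 4.7046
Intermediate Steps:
(365663 + 27928)/(((-90699 + 86167) + 49486) + 38707) = 393591/((-4532 + 49486) + 38707) = 393591/(44954 + 38707) = 393591/83661 = 393591*(1/83661) = 131197/27887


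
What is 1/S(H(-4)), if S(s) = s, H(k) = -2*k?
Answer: 1/8 ≈ 0.12500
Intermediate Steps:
1/S(H(-4)) = 1/(-2*(-4)) = 1/8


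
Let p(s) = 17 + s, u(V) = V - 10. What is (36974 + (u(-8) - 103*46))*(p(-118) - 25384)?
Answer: -821075730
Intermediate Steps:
u(V) = -10 + V
(36974 + (u(-8) - 103*46))*(p(-118) - 25384) = (36974 + ((-10 - 8) - 103*46))*((17 - 118) - 25384) = (36974 + (-18 - 4738))*(-101 - 25384) = (36974 - 4756)*(-25485) = 32218*(-25485) = -821075730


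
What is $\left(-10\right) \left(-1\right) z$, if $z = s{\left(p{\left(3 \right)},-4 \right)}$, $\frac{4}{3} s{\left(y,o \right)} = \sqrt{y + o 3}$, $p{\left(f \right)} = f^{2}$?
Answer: $\frac{15 i \sqrt{3}}{2} \approx 12.99 i$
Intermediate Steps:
$s{\left(y,o \right)} = \frac{3 \sqrt{y + 3 o}}{4}$ ($s{\left(y,o \right)} = \frac{3 \sqrt{y + o 3}}{4} = \frac{3 \sqrt{y + 3 o}}{4}$)
$z = \frac{3 i \sqrt{3}}{4}$ ($z = \frac{3 \sqrt{3^{2} + 3 \left(-4\right)}}{4} = \frac{3 \sqrt{9 - 12}}{4} = \frac{3 \sqrt{-3}}{4} = \frac{3 i \sqrt{3}}{4} \approx 1.299 i$)
$\left(-10\right) \left(-1\right) z = \left(-10\right) \left(-1\right) \frac{3 i \sqrt{3}}{4} = 10 \frac{3 i \sqrt{3}}{4} = \frac{15 i \sqrt{3}}{2}$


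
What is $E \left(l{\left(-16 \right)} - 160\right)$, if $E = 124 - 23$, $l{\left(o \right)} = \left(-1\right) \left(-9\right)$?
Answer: $-15251$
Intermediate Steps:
$l{\left(o \right)} = 9$
$E = 101$
$E \left(l{\left(-16 \right)} - 160\right) = 101 \left(9 - 160\right) = 101 \left(-151\right) = -15251$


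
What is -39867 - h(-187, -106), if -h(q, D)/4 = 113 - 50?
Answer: -39615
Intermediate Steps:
h(q, D) = -252 (h(q, D) = -4*(113 - 50) = -4*63 = -252)
-39867 - h(-187, -106) = -39867 - 1*(-252) = -39867 + 252 = -39615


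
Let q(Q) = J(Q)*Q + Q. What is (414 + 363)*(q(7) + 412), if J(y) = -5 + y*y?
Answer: 564879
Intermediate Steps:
J(y) = -5 + y²
q(Q) = Q + Q*(-5 + Q²) (q(Q) = (-5 + Q²)*Q + Q = Q*(-5 + Q²) + Q = Q + Q*(-5 + Q²))
(414 + 363)*(q(7) + 412) = (414 + 363)*(7*(-4 + 7²) + 412) = 777*(7*(-4 + 49) + 412) = 777*(7*45 + 412) = 777*(315 + 412) = 777*727 = 564879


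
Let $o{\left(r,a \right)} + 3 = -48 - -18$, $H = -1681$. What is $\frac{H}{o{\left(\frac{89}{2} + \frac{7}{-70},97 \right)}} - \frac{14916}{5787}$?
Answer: $\frac{1026191}{21219} \approx 48.362$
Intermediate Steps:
$o{\left(r,a \right)} = -33$ ($o{\left(r,a \right)} = -3 - 30 = -33$)
$\frac{H}{o{\left(\frac{89}{2} + \frac{7}{-70},97 \right)}} - \frac{14916}{5787} = - \frac{1681}{-33} - \frac{14916}{5787} = \left(-1681\right) \left(- \frac{1}{33}\right) - \frac{4972}{1929} = \frac{1681}{33} - \frac{4972}{1929} = \frac{1026191}{21219}$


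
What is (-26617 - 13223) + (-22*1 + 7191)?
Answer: -32671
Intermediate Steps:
(-26617 - 13223) + (-22*1 + 7191) = -39840 + (-22 + 7191) = -39840 + 7169 = -32671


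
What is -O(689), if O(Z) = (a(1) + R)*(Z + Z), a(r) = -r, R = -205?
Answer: 283868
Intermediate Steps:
O(Z) = -412*Z (O(Z) = (-1*1 - 205)*(Z + Z) = (-1 - 205)*(2*Z) = -412*Z)
-O(689) = -(-412)*689 = -1*(-283868) = 283868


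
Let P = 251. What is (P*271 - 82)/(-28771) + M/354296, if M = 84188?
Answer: -5412085749/2548362554 ≈ -2.1237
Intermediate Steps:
(P*271 - 82)/(-28771) + M/354296 = (251*271 - 82)/(-28771) + 84188/354296 = (68021 - 82)*(-1/28771) + 84188*(1/354296) = 67939*(-1/28771) + 21047/88574 = -67939/28771 + 21047/88574 = -5412085749/2548362554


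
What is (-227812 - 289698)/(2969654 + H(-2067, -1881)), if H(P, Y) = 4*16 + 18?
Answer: -36965/212124 ≈ -0.17426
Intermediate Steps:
H(P, Y) = 82 (H(P, Y) = 64 + 18 = 82)
(-227812 - 289698)/(2969654 + H(-2067, -1881)) = (-227812 - 289698)/(2969654 + 82) = -517510/2969736 = -517510*1/2969736 = -36965/212124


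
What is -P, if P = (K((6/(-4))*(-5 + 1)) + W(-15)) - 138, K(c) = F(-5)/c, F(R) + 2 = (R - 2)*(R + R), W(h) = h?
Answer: 425/3 ≈ 141.67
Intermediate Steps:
F(R) = -2 + 2*R*(-2 + R) (F(R) = -2 + (R - 2)*(R + R) = -2 + (-2 + R)*(2*R) = -2 + 2*R*(-2 + R))
K(c) = 68/c (K(c) = (-2 - 4*(-5) + 2*(-5)²)/c = (-2 + 20 + 2*25)/c = (-2 + 20 + 50)/c = 68/c)
P = -425/3 (P = (68/(((6/(-4))*(-5 + 1))) - 15) - 138 = (68/(((6*(-¼))*(-4))) - 15) - 138 = (68/((-3/2*(-4))) - 15) - 138 = (68/6 - 15) - 138 = (68*(⅙) - 15) - 138 = (34/3 - 15) - 138 = -11/3 - 138 = -425/3 ≈ -141.67)
-P = -1*(-425/3) = 425/3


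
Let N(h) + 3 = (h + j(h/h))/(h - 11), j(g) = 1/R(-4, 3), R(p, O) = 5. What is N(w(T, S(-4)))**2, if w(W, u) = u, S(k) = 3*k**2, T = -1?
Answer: 98596/34225 ≈ 2.8808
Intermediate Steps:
j(g) = 1/5
N(h) = -3 + (1/5 + h)/(-11 + h) (N(h) = -3 + (h + 1/5)/(h - 11) = -3 + (1/5 + h)/(-11 + h))
N(w(T, S(-4)))**2 = (2*(83 - 15*(-4)**2)/(5*(-11 + 3*(-4)**2)))**2 = (2*(83 - 15*16)/(5*(-11 + 3*16)))**2 = (2*(83 - 5*48)/(5*(-11 + 48)))**2 = ((2/5)*(83 - 240)/37)**2 = ((2/5)*(1/37)*(-157))**2 = (-314/185)**2 = 98596/34225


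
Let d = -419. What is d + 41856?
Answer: 41437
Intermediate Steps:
d + 41856 = -419 + 41856 = 41437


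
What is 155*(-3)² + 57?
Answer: 1452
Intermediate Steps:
155*(-3)² + 57 = 155*9 + 57 = 1395 + 57 = 1452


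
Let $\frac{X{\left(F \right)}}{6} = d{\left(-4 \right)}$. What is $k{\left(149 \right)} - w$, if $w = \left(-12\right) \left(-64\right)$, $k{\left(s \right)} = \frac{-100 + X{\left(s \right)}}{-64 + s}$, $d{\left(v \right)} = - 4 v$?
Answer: $- \frac{65284}{85} \approx -768.05$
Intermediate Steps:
$X{\left(F \right)} = 96$ ($X{\left(F \right)} = 6 \left(\left(-4\right) \left(-4\right)\right) = 6 \cdot 16 = 96$)
$k{\left(s \right)} = - \frac{4}{-64 + s}$ ($k{\left(s \right)} = \frac{-100 + 96}{-64 + s} = - \frac{4}{-64 + s}$)
$w = 768$
$k{\left(149 \right)} - w = - \frac{4}{-64 + 149} - 768 = - \frac{4}{85} - 768 = - \frac{65284}{85}$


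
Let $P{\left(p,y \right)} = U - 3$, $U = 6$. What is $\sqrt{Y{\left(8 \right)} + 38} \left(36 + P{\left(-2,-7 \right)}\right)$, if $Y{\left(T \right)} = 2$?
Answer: $78 \sqrt{10} \approx 246.66$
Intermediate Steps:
$P{\left(p,y \right)} = 3$ ($P{\left(p,y \right)} = 6 - 3 = 3$)
$\sqrt{Y{\left(8 \right)} + 38} \left(36 + P{\left(-2,-7 \right)}\right) = \sqrt{2 + 38} \left(36 + 3\right) = \sqrt{40} \cdot 39 = 2 \sqrt{10} \cdot 39 = 78 \sqrt{10}$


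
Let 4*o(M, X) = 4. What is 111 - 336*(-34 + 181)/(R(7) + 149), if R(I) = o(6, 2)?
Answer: -5457/25 ≈ -218.28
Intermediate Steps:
o(M, X) = 1 (o(M, X) = (¼)*4 = 1)
R(I) = 1
111 - 336*(-34 + 181)/(R(7) + 149) = 111 - 336*(-34 + 181)/(1 + 149) = 111 - 49392/150 = 111 - 336*49/50 = 111 - 8232/25 = -5457/25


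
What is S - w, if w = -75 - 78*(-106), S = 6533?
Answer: -1660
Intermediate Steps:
w = 8193 (w = -75 + 8268 = 8193)
S - w = 6533 - 1*8193 = 6533 - 8193 = -1660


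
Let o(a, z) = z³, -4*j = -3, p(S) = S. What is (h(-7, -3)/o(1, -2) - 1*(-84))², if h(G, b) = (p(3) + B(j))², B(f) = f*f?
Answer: 28487701089/4194304 ≈ 6792.0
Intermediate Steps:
j = ¾ (j = -¼*(-3) = ¾ ≈ 0.75000)
B(f) = f²
h(G, b) = 3249/256 (h(G, b) = (3 + (¾)²)² = (3 + 9/16)² = (57/16)² = 3249/256)
(h(-7, -3)/o(1, -2) - 1*(-84))² = (3249/(256*((-2)³)) - 1*(-84))² = ((3249/256)/(-8) + 84)² = ((3249/256)*(-⅛) + 84)² = (-3249/2048 + 84)² = (168783/2048)² = 28487701089/4194304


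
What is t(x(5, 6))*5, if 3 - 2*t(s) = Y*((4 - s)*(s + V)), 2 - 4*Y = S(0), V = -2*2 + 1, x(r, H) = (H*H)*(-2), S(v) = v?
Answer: 14265/2 ≈ 7132.5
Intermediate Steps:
x(r, H) = -2*H² (x(r, H) = H²*(-2) = -2*H²)
V = -3 (V = -4 + 1 = -3)
Y = ½ (Y = ½ - ¼*0 = ½ + 0 = ½ ≈ 0.50000)
t(s) = 3/2 - (-3 + s)*(4 - s)/4 (t(s) = 3/2 - (4 - s)*(s - 3)/4 = 3/2 - (4 - s)*(-3 + s)/4 = 3/2 - (-3 + s)*(4 - s)/4)
t(x(5, 6))*5 = (9/2 - (-7)*6²/2 + (-2*6²)²/4)*5 = (9/2 - (-7)*36/2 + (-2*36)²/4)*5 = (9/2 - 7/4*(-72) + (¼)*(-72)²)*5 = (9/2 + 126 + (¼)*5184)*5 = (9/2 + 126 + 1296)*5 = (2853/2)*5 = 14265/2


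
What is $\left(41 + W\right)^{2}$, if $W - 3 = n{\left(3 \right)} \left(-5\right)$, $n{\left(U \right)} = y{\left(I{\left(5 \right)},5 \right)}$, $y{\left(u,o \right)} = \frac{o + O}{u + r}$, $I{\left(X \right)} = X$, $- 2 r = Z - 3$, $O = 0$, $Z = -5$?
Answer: $\frac{137641}{81} \approx 1699.3$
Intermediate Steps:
$r = 4$ ($r = - \frac{-5 - 3}{2} = \left(- \frac{1}{2}\right) \left(-8\right) = 4$)
$y{\left(u,o \right)} = \frac{o}{4 + u}$ ($y{\left(u,o \right)} = \frac{o + 0}{u + 4} = \frac{o}{4 + u}$)
$n{\left(U \right)} = \frac{5}{9}$ ($n{\left(U \right)} = \frac{5}{4 + 5} = \frac{5}{9}$)
$W = \frac{2}{9}$ ($W = 3 + \frac{5}{9} \left(-5\right) = 3 - \frac{25}{9} = \frac{2}{9} \approx 0.22222$)
$\left(41 + W\right)^{2} = \left(41 + \frac{2}{9}\right)^{2} = \left(\frac{371}{9}\right)^{2} = \frac{137641}{81}$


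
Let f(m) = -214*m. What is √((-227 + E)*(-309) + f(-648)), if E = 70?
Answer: √187185 ≈ 432.65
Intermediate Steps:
√((-227 + E)*(-309) + f(-648)) = √((-227 + 70)*(-309) - 214*(-648)) = √(-157*(-309) + 138672) = √(48513 + 138672) = √187185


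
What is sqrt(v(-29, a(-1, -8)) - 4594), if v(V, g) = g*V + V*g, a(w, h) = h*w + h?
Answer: I*sqrt(4594) ≈ 67.779*I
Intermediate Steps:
a(w, h) = h + h*w
v(V, g) = 2*V*g (v(V, g) = V*g + V*g = 2*V*g)
sqrt(v(-29, a(-1, -8)) - 4594) = sqrt(2*(-29)*(-8*(1 - 1)) - 4594) = sqrt(2*(-29)*(-8*0) - 4594) = sqrt(2*(-29)*0 - 4594) = sqrt(0 - 4594) = sqrt(-4594) = I*sqrt(4594)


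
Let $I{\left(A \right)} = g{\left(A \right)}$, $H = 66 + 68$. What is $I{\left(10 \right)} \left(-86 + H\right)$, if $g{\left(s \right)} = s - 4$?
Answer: $288$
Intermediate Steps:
$g{\left(s \right)} = -4 + s$
$H = 134$
$I{\left(A \right)} = -4 + A$
$I{\left(10 \right)} \left(-86 + H\right) = \left(-4 + 10\right) \left(-86 + 134\right) = 6 \cdot 48 = 288$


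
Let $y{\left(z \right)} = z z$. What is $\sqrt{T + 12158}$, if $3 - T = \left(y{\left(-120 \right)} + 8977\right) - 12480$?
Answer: $4 \sqrt{79} \approx 35.553$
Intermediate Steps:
$y{\left(z \right)} = z^{2}$
$T = -10894$ ($T = 3 - \left(\left(\left(-120\right)^{2} + 8977\right) - 12480\right) = 3 - \left(\left(14400 + 8977\right) - 12480\right) = 3 - \left(23377 - 12480\right) = 3 - 10897 = -10894$)
$\sqrt{T + 12158} = \sqrt{-10894 + 12158} = \sqrt{1264} = 4 \sqrt{79}$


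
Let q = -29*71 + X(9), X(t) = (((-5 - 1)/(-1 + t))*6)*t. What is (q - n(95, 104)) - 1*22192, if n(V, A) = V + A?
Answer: -48981/2 ≈ -24491.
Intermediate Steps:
n(V, A) = A + V
X(t) = -36*t/(-1 + t) (X(t) = (-6/(-1 + t)*6)*t = (-36/(-1 + t))*t = -36*t/(-1 + t))
q = -4199/2 (q = -29*71 - 36*9/(-1 + 9) = -2059 - 36*9/8 = -2059 - 36*9*1/8 = -2059 - 81/2 = -4199/2 ≈ -2099.5)
(q - n(95, 104)) - 1*22192 = (-4199/2 - (104 + 95)) - 1*22192 = (-4199/2 - 1*199) - 22192 = (-4199/2 - 199) - 22192 = -4597/2 - 22192 = -48981/2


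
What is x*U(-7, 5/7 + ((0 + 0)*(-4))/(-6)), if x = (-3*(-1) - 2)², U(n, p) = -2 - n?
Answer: 5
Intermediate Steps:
x = 1 (x = (3 - 2)² = 1² = 1)
x*U(-7, 5/7 + ((0 + 0)*(-4))/(-6)) = 1*(-2 - 1*(-7)) = 1*(-2 + 7) = 1*5 = 5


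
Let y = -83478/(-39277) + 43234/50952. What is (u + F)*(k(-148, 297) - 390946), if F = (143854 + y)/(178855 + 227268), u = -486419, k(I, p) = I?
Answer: 3513951971383461623696183/18471597376218 ≈ 1.9024e+11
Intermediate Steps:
y = 2975736437/1000620852 (y = -83478*(-1/39277) + 43234*(1/50952) = 83478/39277 + 21617/25476 = 2975736437/1000620852 ≈ 2.9739)
F = 143946287780045/406375142276796 (F = (143854 + 2975736437/1000620852)/(178855 + 227268) = (143946287780045/1000620852)/406123 = (143946287780045/1000620852)*(1/406123) = 143946287780045/406375142276796 ≈ 0.35422)
(u + F)*(k(-148, 297) - 390946) = (-486419 + 143946287780045/406375142276796)*(-148 - 390946) = -197668446384849053479/406375142276796*(-391094) = 3513951971383461623696183/18471597376218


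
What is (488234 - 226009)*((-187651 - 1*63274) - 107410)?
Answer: -93964395375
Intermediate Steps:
(488234 - 226009)*((-187651 - 1*63274) - 107410) = 262225*((-187651 - 63274) - 107410) = 262225*(-250925 - 107410) = 262225*(-358335) = -93964395375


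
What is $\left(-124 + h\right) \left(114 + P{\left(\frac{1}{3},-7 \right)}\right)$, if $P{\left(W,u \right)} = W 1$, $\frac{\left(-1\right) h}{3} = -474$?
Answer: $\frac{445214}{3} \approx 1.484 \cdot 10^{5}$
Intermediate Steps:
$h = 1422$ ($h = \left(-3\right) \left(-474\right) = 1422$)
$P{\left(W,u \right)} = W$
$\left(-124 + h\right) \left(114 + P{\left(\frac{1}{3},-7 \right)}\right) = \left(-124 + 1422\right) \left(114 + \frac{1}{3}\right) = 1298 \left(114 + \frac{1}{3}\right) = 1298 \cdot \frac{343}{3} = \frac{445214}{3}$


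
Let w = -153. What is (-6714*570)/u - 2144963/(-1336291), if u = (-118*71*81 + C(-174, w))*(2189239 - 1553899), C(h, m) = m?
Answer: 1713002213353050/1067177748807181 ≈ 1.6052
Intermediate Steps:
u = -431250367140 (u = (-118*71*81 - 153)*(2189239 - 1553899) = (-8378*81 - 153)*635340 = (-678618 - 153)*635340 = -678771*635340 = -431250367140)
(-6714*570)/u - 2144963/(-1336291) = -6714*570/(-431250367140) - 2144963/(-1336291) = -3826980*(-1/431250367140) - 2144963*(-1/1336291) = 7087/798611791 + 2144963/1336291 = 1713002213353050/1067177748807181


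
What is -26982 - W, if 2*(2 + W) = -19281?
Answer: -34679/2 ≈ -17340.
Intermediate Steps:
W = -19285/2 (W = -2 + (½)*(-19281) = -2 - 19281/2 = -19285/2 ≈ -9642.5)
-26982 - W = -26982 - 1*(-19285/2) = -26982 + 19285/2 = -34679/2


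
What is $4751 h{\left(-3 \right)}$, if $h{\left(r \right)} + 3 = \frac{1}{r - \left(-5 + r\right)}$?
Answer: $- \frac{66514}{5} \approx -13303.0$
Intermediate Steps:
$h{\left(r \right)} = - \frac{14}{5}$ ($h{\left(r \right)} = -3 + \frac{1}{r - \left(-5 + r\right)} = -3 + \frac{1}{5} = - \frac{14}{5}$)
$4751 h{\left(-3 \right)} = 4751 \left(- \frac{14}{5}\right) = - \frac{66514}{5}$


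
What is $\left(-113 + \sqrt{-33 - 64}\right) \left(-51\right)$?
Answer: $5763 - 51 i \sqrt{97} \approx 5763.0 - 502.29 i$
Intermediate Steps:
$\left(-113 + \sqrt{-33 - 64}\right) \left(-51\right) = \left(-113 + \sqrt{-97}\right) \left(-51\right) = \left(-113 + i \sqrt{97}\right) \left(-51\right) = 5763 - 51 i \sqrt{97}$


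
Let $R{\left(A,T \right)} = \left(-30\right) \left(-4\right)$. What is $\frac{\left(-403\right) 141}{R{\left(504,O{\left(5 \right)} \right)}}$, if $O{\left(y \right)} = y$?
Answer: $- \frac{18941}{40} \approx -473.52$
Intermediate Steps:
$R{\left(A,T \right)} = 120$
$\frac{\left(-403\right) 141}{R{\left(504,O{\left(5 \right)} \right)}} = \frac{\left(-403\right) 141}{120} = \left(-56823\right) \frac{1}{120} = - \frac{18941}{40}$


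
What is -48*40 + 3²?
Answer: -1911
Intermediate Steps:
-48*40 + 3² = -1920 + 9 = -1911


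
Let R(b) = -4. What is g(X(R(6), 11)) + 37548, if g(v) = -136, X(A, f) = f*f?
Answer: 37412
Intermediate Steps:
X(A, f) = f²
g(X(R(6), 11)) + 37548 = -136 + 37548 = 37412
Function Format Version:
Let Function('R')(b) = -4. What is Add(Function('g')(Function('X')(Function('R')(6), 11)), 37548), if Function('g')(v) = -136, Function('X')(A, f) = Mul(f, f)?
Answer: 37412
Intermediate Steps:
Function('X')(A, f) = Pow(f, 2)
Add(Function('g')(Function('X')(Function('R')(6), 11)), 37548) = Add(-136, 37548) = 37412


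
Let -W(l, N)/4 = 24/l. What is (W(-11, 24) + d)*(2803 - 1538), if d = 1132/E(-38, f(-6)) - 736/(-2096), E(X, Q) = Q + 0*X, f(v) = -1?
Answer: -186084950/131 ≈ -1.4205e+6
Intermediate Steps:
E(X, Q) = Q (E(X, Q) = Q + 0 = Q)
W(l, N) = -96/l
d = -148246/131 (d = 1132/(-1) - 736/(-2096) = 1132*(-1) - 736*(-1/2096) = -1132 + 46/131 = -148246/131 ≈ -1131.6)
(W(-11, 24) + d)*(2803 - 1538) = (-96/(-11) - 148246/131)*(2803 - 1538) = (-96*(-1/11) - 148246/131)*1265 = (96/11 - 148246/131)*1265 = -1618130/1441*1265 = -186084950/131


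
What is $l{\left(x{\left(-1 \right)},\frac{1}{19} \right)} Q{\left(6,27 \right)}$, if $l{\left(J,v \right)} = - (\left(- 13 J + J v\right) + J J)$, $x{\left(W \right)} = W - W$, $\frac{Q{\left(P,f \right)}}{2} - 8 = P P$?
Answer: $0$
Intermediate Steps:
$Q{\left(P,f \right)} = 16 + 2 P^{2}$ ($Q{\left(P,f \right)} = 16 + 2 P P = 16 + 2 P^{2}$)
$x{\left(W \right)} = 0$
$l{\left(J,v \right)} = - J^{2} + 13 J - J v$ ($l{\left(J,v \right)} = - (\left(- 13 J + J v\right) + J^{2}) = - (J^{2} - 13 J + J v) = - J^{2} + 13 J - J v$)
$l{\left(x{\left(-1 \right)},\frac{1}{19} \right)} Q{\left(6,27 \right)} = 0 \left(13 - 0 - \frac{1}{19}\right) \left(16 + 2 \cdot 6^{2}\right) = 0 \left(13 + 0 - \frac{1}{19}\right) \left(16 + 2 \cdot 36\right) = 0 \left(13 + 0 - \frac{1}{19}\right) \left(16 + 72\right) = 0 \cdot \frac{246}{19} \cdot 88 = 0 \cdot 88 = 0$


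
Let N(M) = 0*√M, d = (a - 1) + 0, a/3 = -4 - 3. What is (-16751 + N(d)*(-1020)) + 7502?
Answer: -9249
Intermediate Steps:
a = -21 (a = 3*(-4 - 3) = 3*(-7) = -21)
d = -22 (d = (-21 - 1) + 0 = -22 + 0 = -22)
N(M) = 0
(-16751 + N(d)*(-1020)) + 7502 = (-16751 + 0*(-1020)) + 7502 = (-16751 + 0) + 7502 = -16751 + 7502 = -9249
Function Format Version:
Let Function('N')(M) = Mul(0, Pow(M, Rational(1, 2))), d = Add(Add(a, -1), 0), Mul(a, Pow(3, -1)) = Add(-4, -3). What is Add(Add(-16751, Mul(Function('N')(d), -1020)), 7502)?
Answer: -9249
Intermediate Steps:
a = -21 (a = Mul(3, Add(-4, -3)) = Mul(3, -7) = -21)
d = -22 (d = Add(Add(-21, -1), 0) = Add(-22, 0) = -22)
Function('N')(M) = 0
Add(Add(-16751, Mul(Function('N')(d), -1020)), 7502) = Add(Add(-16751, Mul(0, -1020)), 7502) = Add(Add(-16751, 0), 7502) = Add(-16751, 7502) = -9249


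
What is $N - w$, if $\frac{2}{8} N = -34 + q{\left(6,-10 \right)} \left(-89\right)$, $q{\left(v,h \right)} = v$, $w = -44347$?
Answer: $42075$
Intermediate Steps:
$N = -2272$ ($N = 4 \left(-34 + 6 \left(-89\right)\right) = 4 \left(-34 - 534\right) = 4 \left(-568\right) = -2272$)
$N - w = -2272 - -44347 = -2272 + 44347 = 42075$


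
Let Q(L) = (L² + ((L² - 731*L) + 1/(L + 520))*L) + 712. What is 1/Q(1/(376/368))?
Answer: 1271104989/17379514465 ≈ 0.073138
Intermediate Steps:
Q(L) = 712 + L² + L*(L² + 1/(520 + L) - 731*L) (Q(L) = (L² + ((L² - 731*L) + 1/(520 + L))*L) + 712 = (L² + (L² + 1/(520 + L) - 731*L)*L) + 712 = (L² + L*(L² + 1/(520 + L) - 731*L)) + 712 = 712 + L² + L*(L² + 1/(520 + L) - 731*L))
1/Q(1/(376/368)) = 1/((370240 + (1/(376/368))⁴ - 379600*(1/(376/368))² - 210*(1/(376/368))³ + 713/((376/368)))/(520 + 1/(376/368))) = 1/((370240 + (1/(376*(1/368)))⁴ - 379600*(1/(376*(1/368)))² - 210*(1/(376*(1/368)))³ + 713/((376*(1/368))))/(520 + 1/(376*(1/368)))) = 1/((370240 + (1/(47/46))⁴ - 379600*(1/(47/46))² - 210*(1/(47/46))³ + 713/(47/46))/(520 + 1/(47/46))) = 1/((370240 + (46/47)⁴ - 379600*(46/47)² - 210*(46/47)³ + 713*(46/47))/(520 + 46/47)) = 1/((370240 + 4477456/4879681 - 379600*2116/2209 - 210*97336/103823 + 32798/47)/(24486/47)) = 1/(47*(370240 + 4477456/4879681 - 803233600/2209 - 20440560/103823 + 32798/47)/24486) = 1/((47/24486)*(34759028930/4879681)) = 1/(17379514465/1271104989) = 1271104989/17379514465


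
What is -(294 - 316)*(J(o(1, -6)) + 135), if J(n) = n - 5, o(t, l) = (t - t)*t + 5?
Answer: 2970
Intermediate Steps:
o(t, l) = 5 (o(t, l) = 0*t + 5 = 0 + 5 = 5)
J(n) = -5 + n
-(294 - 316)*(J(o(1, -6)) + 135) = -(294 - 316)*((-5 + 5) + 135) = -(-22)*(0 + 135) = -(-22)*135 = -1*(-2970) = 2970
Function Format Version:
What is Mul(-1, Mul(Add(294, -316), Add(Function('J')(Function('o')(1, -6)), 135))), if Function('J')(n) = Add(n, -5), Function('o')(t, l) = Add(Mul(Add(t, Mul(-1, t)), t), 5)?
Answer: 2970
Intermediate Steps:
Function('o')(t, l) = 5 (Function('o')(t, l) = Add(Mul(0, t), 5) = Add(0, 5) = 5)
Function('J')(n) = Add(-5, n)
Mul(-1, Mul(Add(294, -316), Add(Function('J')(Function('o')(1, -6)), 135))) = Mul(-1, Mul(Add(294, -316), Add(Add(-5, 5), 135))) = Mul(-1, Mul(-22, Add(0, 135))) = Mul(-1, Mul(-22, 135)) = Mul(-1, -2970) = 2970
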